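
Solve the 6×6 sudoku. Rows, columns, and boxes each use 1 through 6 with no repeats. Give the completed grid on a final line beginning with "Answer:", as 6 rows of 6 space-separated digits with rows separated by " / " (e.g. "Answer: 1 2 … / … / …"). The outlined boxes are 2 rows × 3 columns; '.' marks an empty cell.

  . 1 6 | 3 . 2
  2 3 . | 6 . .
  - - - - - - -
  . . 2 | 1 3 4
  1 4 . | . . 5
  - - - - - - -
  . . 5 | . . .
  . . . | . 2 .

Step 1. [r6c2∈{6}] r6c2 has the single candidate 6 ⇒ r6c2=6.
Step 2. [r2c6∈{1}] r2c6 is down to just 1, so r2c6=1.
Step 3. [r1c1∈{4,5}] box 1 places 5 nowhere but r1c1, so r1c1=5.
Step 4. [r6c6∈{3}] r6c6 has the single candidate 3, so r6c6=3.
Step 5. [r5c4∈{4}] only 4 remains possible at r5c4, so r5c4=4.
Step 6. [r2c3∈{4}] only 4 remains possible at r2c3 ⇒ r2c3=4.
Step 7. [r4c5∈{6}] nothing but 6 survives at r4c5. So r4c5=6.
Step 8. [r5c5∈{1}] nothing but 1 survives at r5c5 ⇒ r5c5=1.
Step 9. [r5c6∈{6}] only 6 remains possible at r5c6 ⇒ r5c6=6.
Step 10. [r3c2∈{5}] r3c2 has the single candidate 5 ⇒ r3c2=5.
Step 11. [r5c2∈{2}] r5c2's peers cover all but 2 ⇒ r5c2=2.
Step 12. [r6c1∈{4}] r6c1 has the single candidate 4. So r6c1=4.
Step 13. [r5c1∈{3}] r5c1 has the single candidate 3 ⇒ r5c1=3.
Step 14. [r6c3∈{1}] r6c3 is down to just 1, so r6c3=1.
Step 15. [r6c4∈{5}] only 5 remains possible at r6c4, so r6c4=5.
Step 16. [r2c5∈{5}] r2c5's peers cover all but 5 ⇒ r2c5=5.
Step 17. [r4c3∈{3}] r4c3 is down to just 3. So r4c3=3.
Step 18. [r4c4∈{2}] r4c4 has the single candidate 2. So r4c4=2.
Step 19. [r1c5∈{4}] r1c5 is down to just 4. So r1c5=4.
Step 20. [r3c1∈{6}] r3c1 is down to just 6. So r3c1=6.

Answer: 5 1 6 3 4 2 / 2 3 4 6 5 1 / 6 5 2 1 3 4 / 1 4 3 2 6 5 / 3 2 5 4 1 6 / 4 6 1 5 2 3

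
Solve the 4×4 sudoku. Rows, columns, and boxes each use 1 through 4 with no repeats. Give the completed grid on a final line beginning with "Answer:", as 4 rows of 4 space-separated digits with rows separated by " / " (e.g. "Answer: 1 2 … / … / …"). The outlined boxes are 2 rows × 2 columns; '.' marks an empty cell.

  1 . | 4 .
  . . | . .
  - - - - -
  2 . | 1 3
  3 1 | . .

Step 1. [r1c4∈{2}] r1c4 has the single candidate 2. So r1c4=2.
Step 2. [r2c2∈{2,3,4}] r2c2 is the only open cell in row 2 admitting 2. So r2c2=2.
Step 3. [r2c1∈{4}] only 4 remains possible at r2c1, so r2c1=4.
Step 4. [r2c4∈{1}] r2c4 is down to just 1 ⇒ r2c4=1.
Step 5. [r2c3∈{3}] only 3 remains possible at r2c3. So r2c3=3.
Step 6. [r4c4∈{4}] r4c4 has the single candidate 4, so r4c4=4.
Step 7. [r3c2∈{4}] only 4 remains possible at r3c2. So r3c2=4.
Step 8. [r1c2∈{3}] nothing but 3 survives at r1c2 ⇒ r1c2=3.
Step 9. [r4c3∈{2}] only 2 remains possible at r4c3. So r4c3=2.

Answer: 1 3 4 2 / 4 2 3 1 / 2 4 1 3 / 3 1 2 4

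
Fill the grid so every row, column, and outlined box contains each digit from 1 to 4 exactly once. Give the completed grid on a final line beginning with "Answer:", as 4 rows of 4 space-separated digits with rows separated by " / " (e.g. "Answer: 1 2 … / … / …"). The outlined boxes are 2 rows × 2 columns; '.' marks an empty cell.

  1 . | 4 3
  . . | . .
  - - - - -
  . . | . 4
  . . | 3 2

Step 1. [r1c2∈{2}] only 2 remains possible at r1c2 ⇒ r1c2=2.
Step 2. [r3c3∈{1}] only 1 remains possible at r3c3 ⇒ r3c3=1.
Step 3. [r3c2∈{3}] r3c2 has the single candidate 3, so r3c2=3.
Step 4. [r2c2∈{4}] only 4 remains possible at r2c2 ⇒ r2c2=4.
Step 5. [r2c1∈{3}] nothing but 3 survives at r2c1, so r2c1=3.
Step 6. [r2c4∈{1}] r2c4 has the single candidate 1 ⇒ r2c4=1.
Step 7. [r4c2∈{1}] r4c2 has the single candidate 1. So r4c2=1.
Step 8. [r2c3∈{2}] r2c3's peers cover all but 2. So r2c3=2.
Step 9. [r3c1∈{2}] nothing but 2 survives at r3c1. So r3c1=2.
Step 10. [r4c1∈{4}] r4c1's peers cover all but 4. So r4c1=4.

Answer: 1 2 4 3 / 3 4 2 1 / 2 3 1 4 / 4 1 3 2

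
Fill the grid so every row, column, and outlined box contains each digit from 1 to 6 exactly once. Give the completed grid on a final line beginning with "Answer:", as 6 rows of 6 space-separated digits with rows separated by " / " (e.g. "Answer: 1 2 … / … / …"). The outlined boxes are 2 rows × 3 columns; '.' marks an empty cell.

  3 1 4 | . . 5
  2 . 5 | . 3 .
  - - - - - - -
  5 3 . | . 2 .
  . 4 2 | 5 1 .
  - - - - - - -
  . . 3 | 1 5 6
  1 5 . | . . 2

Step 1. [r3c4∈{4,6}] in box 4, 6 fits only at r3c4, so r3c4=6.
Step 2. [r2c4∈{4}] r2c4 is down to just 4 ⇒ r2c4=4.
Step 3. [r6c3∈{6}] nothing but 6 survives at r6c3, so r6c3=6.
Step 4. [r1c5∈{6}] only 6 remains possible at r1c5, so r1c5=6.
Step 5. [r2c2∈{6}] nothing but 6 survives at r2c2, so r2c2=6.
Step 6. [r3c3∈{1}] only 1 remains possible at r3c3 ⇒ r3c3=1.
Step 7. [r2c6∈{1}] r2c6 is down to just 1. So r2c6=1.
Step 8. [r6c4∈{3}] r6c4 has the single candidate 3 ⇒ r6c4=3.
Step 9. [r4c6∈{3}] only 3 remains possible at r4c6, so r4c6=3.
Step 10. [r5c1∈{4}] nothing but 4 survives at r5c1 ⇒ r5c1=4.
Step 11. [r6c5∈{4}] only 4 remains possible at r6c5. So r6c5=4.
Step 12. [r4c1∈{6}] r4c1's peers cover all but 6 ⇒ r4c1=6.
Step 13. [r5c2∈{2}] only 2 remains possible at r5c2, so r5c2=2.
Step 14. [r3c6∈{4}] r3c6 has the single candidate 4 ⇒ r3c6=4.
Step 15. [r1c4∈{2}] r1c4 is down to just 2, so r1c4=2.

Answer: 3 1 4 2 6 5 / 2 6 5 4 3 1 / 5 3 1 6 2 4 / 6 4 2 5 1 3 / 4 2 3 1 5 6 / 1 5 6 3 4 2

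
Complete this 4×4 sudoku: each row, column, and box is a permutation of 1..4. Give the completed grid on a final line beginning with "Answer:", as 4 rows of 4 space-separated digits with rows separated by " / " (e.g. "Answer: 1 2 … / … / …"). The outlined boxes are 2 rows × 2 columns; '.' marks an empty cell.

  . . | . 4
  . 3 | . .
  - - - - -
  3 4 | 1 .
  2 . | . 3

Step 1. [r2c3∈{2}] r2c3's peers cover all but 2. So r2c3=2.
Step 2. [r1c1∈{1}] only 1 remains possible at r1c1, so r1c1=1.
Step 3. [r3c4∈{2}] nothing but 2 survives at r3c4. So r3c4=2.
Step 4. [r1c3∈{3}] r1c3's peers cover all but 3 ⇒ r1c3=3.
Step 5. [r4c3∈{4}] only 4 remains possible at r4c3. So r4c3=4.
Step 6. [r4c2∈{1}] only 1 remains possible at r4c2, so r4c2=1.
Step 7. [r2c1∈{4}] r2c1 has the single candidate 4 ⇒ r2c1=4.
Step 8. [r1c2∈{2}] nothing but 2 survives at r1c2 ⇒ r1c2=2.
Step 9. [r2c4∈{1}] r2c4's peers cover all but 1. So r2c4=1.

Answer: 1 2 3 4 / 4 3 2 1 / 3 4 1 2 / 2 1 4 3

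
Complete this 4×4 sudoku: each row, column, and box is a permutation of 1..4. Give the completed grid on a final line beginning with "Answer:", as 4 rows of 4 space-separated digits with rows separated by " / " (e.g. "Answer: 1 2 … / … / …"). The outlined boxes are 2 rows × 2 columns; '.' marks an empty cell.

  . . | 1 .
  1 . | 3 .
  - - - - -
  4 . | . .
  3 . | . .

Step 1. [r3c3∈{2}] only 2 remains possible at r3c3 ⇒ r3c3=2.
Step 2. [r1c1∈{2}] r1c1 is down to just 2 ⇒ r1c1=2.
Step 3. [r1c4∈{4}] r1c4 has the single candidate 4 ⇒ r1c4=4.
Step 4. [r3c2∈{1}] nothing but 1 survives at r3c2, so r3c2=1.
Step 5. [r4c3∈{4}] nothing but 4 survives at r4c3 ⇒ r4c3=4.
Step 6. [r3c4∈{3}] only 3 remains possible at r3c4, so r3c4=3.
Step 7. [r4c2∈{2}] r4c2 is down to just 2 ⇒ r4c2=2.
Step 8. [r2c4∈{2}] only 2 remains possible at r2c4. So r2c4=2.
Step 9. [r2c2∈{4}] r2c2 is down to just 4 ⇒ r2c2=4.
Step 10. [r1c2∈{3}] r1c2's peers cover all but 3, so r1c2=3.
Step 11. [r4c4∈{1}] only 1 remains possible at r4c4 ⇒ r4c4=1.

Answer: 2 3 1 4 / 1 4 3 2 / 4 1 2 3 / 3 2 4 1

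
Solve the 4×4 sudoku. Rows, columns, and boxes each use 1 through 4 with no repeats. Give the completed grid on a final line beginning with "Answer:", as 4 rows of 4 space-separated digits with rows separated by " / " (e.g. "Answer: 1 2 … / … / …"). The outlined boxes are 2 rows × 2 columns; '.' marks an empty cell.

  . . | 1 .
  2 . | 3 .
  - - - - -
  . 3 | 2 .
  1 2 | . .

Step 1. [r2c4∈{4}] r2c4 has the single candidate 4 ⇒ r2c4=4.
Step 2. [r1c1∈{3,4}] r1c1 is the only open cell in row 1 admitting 3 ⇒ r1c1=3.
Step 3. [r1c4∈{2}] r1c4's peers cover all but 2. So r1c4=2.
Step 4. [r3c4∈{1}] r3c4 has the single candidate 1 ⇒ r3c4=1.
Step 5. [r2c2∈{1}] only 1 remains possible at r2c2 ⇒ r2c2=1.
Step 6. [r4c3∈{4}] r4c3's peers cover all but 4, so r4c3=4.
Step 7. [r3c1∈{4}] r3c1 is down to just 4, so r3c1=4.
Step 8. [r1c2∈{4}] r1c2's peers cover all but 4, so r1c2=4.
Step 9. [r4c4∈{3}] r4c4's peers cover all but 3. So r4c4=3.

Answer: 3 4 1 2 / 2 1 3 4 / 4 3 2 1 / 1 2 4 3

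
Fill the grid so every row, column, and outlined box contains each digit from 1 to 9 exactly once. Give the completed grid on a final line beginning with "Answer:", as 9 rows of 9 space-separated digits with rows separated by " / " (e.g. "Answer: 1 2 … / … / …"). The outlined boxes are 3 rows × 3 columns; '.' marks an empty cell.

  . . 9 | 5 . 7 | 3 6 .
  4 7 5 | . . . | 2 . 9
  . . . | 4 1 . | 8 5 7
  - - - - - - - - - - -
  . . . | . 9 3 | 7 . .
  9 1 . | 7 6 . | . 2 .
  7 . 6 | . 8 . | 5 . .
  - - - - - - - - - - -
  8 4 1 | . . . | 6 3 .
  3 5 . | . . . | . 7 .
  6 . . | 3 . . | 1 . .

Step 1. [r8c3∈{2}] r8c3 is down to just 2 ⇒ r8c3=2.
Step 2. [r5c7∈{4}] r5c7 has the single candidate 4, so r5c7=4.
Step 3. [r9c8∈{4,8,9}] col 8 places 4 nowhere but r9c8 ⇒ r9c8=4.
Step 4. [r3c6∈{2,6,9}] in row 3, 9 fits only at r3c6, so r3c6=9.
Step 5. [r8c9∈{8}] r8c9 is down to just 8 ⇒ r8c9=8.
Step 6. [r1c5∈{2}] r1c5's peers cover all but 2 ⇒ r1c5=2.
Step 7. [r4c8∈{1,8}] across col 8, 8 lands solely at r4c8 ⇒ r4c8=8.
Step 8. [r4c2∈{2}] r4c2's peers cover all but 2. So r4c2=2.
Step 9. [r4c4∈{1}] r4c4 is down to just 1, so r4c4=1.
Step 10. [r9c6∈{2,5,8}] across row 9, 8 lands solely at r9c6, so r9c6=8.
Step 11. [r6c2∈{3}] r6c2 is down to just 3 ⇒ r6c2=3.
Step 12. [r8c6∈{1,4,6}] across row 8, 1 lands solely at r8c6. So r8c6=1.
Step 13. [r2c8∈{1}] r2c8 is down to just 1 ⇒ r2c8=1.
Step 14. [r7c5∈{5,7}] across row 7, 7 lands solely at r7c5. So r7c5=7.
Step 15. [r7c4∈{2,9}] in row 7, 9 fits only at r7c4. So r7c4=9.
Step 16. [r7c6∈{2,5}] box 8 places 2 nowhere but r7c6 ⇒ r7c6=2.
Step 17. [r9c5∈{5}] r9c5 has the single candidate 5, so r9c5=5.
Step 18. [r2c4∈{6,8}] r2c4 is the only open cell in row 2 admitting 8 ⇒ r2c4=8.
Step 19. [r7c9∈{5}] r7c9 is down to just 5. So r7c9=5.
Step 20. [r4c3∈{4}] nothing but 4 survives at r4c3 ⇒ r4c3=4.
Step 21. [r6c4∈{2}] r6c4 has the single candidate 2, so r6c4=2.
Step 22. [r1c1∈{1}] r1c1 is down to just 1 ⇒ r1c1=1.
Step 23. [r6c8∈{9}] nothing but 9 survives at r6c8, so r6c8=9.
Step 24. [r9c3∈{7}] r9c3's peers cover all but 7, so r9c3=7.
Step 25. [r8c4∈{6}] nothing but 6 survives at r8c4 ⇒ r8c4=6.
Step 26. [r8c5∈{4}] r8c5 is down to just 4. So r8c5=4.
Step 27. [r5c9∈{3}] r5c9's peers cover all but 3. So r5c9=3.
Step 28. [r4c1∈{5}] r4c1's peers cover all but 5. So r4c1=5.
Step 29. [r6c9∈{1}] r6c9 has the single candidate 1 ⇒ r6c9=1.
Step 30. [r1c2∈{8}] r1c2's peers cover all but 8. So r1c2=8.
Step 31. [r6c6∈{4}] r6c6 has the single candidate 4 ⇒ r6c6=4.
Step 32. [r2c6∈{6}] nothing but 6 survives at r2c6 ⇒ r2c6=6.
Step 33. [r9c2∈{9}] r9c2's peers cover all but 9 ⇒ r9c2=9.
Step 34. [r2c5∈{3}] r2c5 is down to just 3. So r2c5=3.
Step 35. [r5c3∈{8}] r5c3 is down to just 8. So r5c3=8.
Step 36. [r3c3∈{3}] nothing but 3 survives at r3c3 ⇒ r3c3=3.
Step 37. [r3c2∈{6}] nothing but 6 survives at r3c2. So r3c2=6.
Step 38. [r5c6∈{5}] only 5 remains possible at r5c6, so r5c6=5.
Step 39. [r8c7∈{9}] only 9 remains possible at r8c7, so r8c7=9.
Step 40. [r9c9∈{2}] nothing but 2 survives at r9c9. So r9c9=2.
Step 41. [r1c9∈{4}] r1c9's peers cover all but 4. So r1c9=4.
Step 42. [r3c1∈{2}] r3c1 has the single candidate 2, so r3c1=2.
Step 43. [r4c9∈{6}] only 6 remains possible at r4c9, so r4c9=6.

Answer: 1 8 9 5 2 7 3 6 4 / 4 7 5 8 3 6 2 1 9 / 2 6 3 4 1 9 8 5 7 / 5 2 4 1 9 3 7 8 6 / 9 1 8 7 6 5 4 2 3 / 7 3 6 2 8 4 5 9 1 / 8 4 1 9 7 2 6 3 5 / 3 5 2 6 4 1 9 7 8 / 6 9 7 3 5 8 1 4 2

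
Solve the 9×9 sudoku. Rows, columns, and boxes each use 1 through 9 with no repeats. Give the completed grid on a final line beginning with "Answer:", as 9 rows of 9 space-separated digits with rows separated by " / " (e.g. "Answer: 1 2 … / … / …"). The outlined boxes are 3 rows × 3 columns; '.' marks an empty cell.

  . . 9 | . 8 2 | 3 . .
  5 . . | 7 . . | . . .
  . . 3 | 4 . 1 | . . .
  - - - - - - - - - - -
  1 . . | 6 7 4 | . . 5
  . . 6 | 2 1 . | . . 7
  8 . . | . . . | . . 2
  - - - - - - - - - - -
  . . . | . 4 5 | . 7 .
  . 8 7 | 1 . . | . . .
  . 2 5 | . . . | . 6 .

Step 1. [r7c7∈{1,2,8,9}] in row 7, 2 fits only at r7c7, so r7c7=2.
Step 2. [r6c2∈{3,4,5,7,9}] r6c2 is the only open cell in row 6 admitting 7, so r6c2=7.
Step 3. [r3c2∈{6}] nothing but 6 survives at r3c2 ⇒ r3c2=6.
Step 4. [r2c3∈{1,2,4,8}] 8 has one home in col 3: r2c3 ⇒ r2c3=8.
Step 5. [r5c6∈{3,8,9}] in box 5, 8 fits only at r5c6, so r5c6=8.
Step 6. [r1c9∈{1,4,6}] row 1 places 6 nowhere but r1c9, so r1c9=6.
Step 7. [r3c7∈{5,7,8,9}] r3c7 is the only open cell in col 7 admitting 7, so r3c7=7.
Step 8. [r6c3∈{4}] nothing but 4 survives at r6c3, so r6c3=4.
Step 9. [r2c8∈{1,2,4,9}] across row 2, 2 lands solely at r2c8 ⇒ r2c8=2.
Step 10. [r1c4∈{5}] only 5 remains possible at r1c4 ⇒ r1c4=5.
Step 11. [r3c5∈{9}] r3c5 is down to just 9, so r3c5=9.
Step 12. [r9c5∈{3}] nothing but 3 survives at r9c5 ⇒ r9c5=3.
Step 13. [r7c1∈{3,6,9}] in row 7, 6 fits only at r7c1 ⇒ r7c1=6.
Step 14. [r8c7∈{4,5,9}] r8c7 is the only open cell in col 7 admitting 5. So r8c7=5.
Step 15. [r6c4∈{3,9}] across col 4, 3 lands solely at r6c4, so r6c4=3.
Step 16. [r6c6∈{9}] r6c6 has the single candidate 9 ⇒ r6c6=9.
Step 17. [r3c9∈{8}] nothing but 8 survives at r3c9, so r3c9=8.
Step 18. [r9c7∈{1,4,8,9}] across box 9, 8 lands solely at r9c7, so r9c7=8.
Step 19. [r4c7∈{9}] r4c7's peers cover all but 9, so r4c7=9.
Step 20. [r8c8∈{3,4,9}] across col 8, 9 lands solely at r8c8. So r8c8=9.
Step 21. [r4c2∈{3}] r4c2 has the single candidate 3, so r4c2=3.
Step 22. [r9c9∈{1,4}] across row 9, 1 lands solely at r9c9, so r9c9=1.
Step 23. [r9c1∈{4,9}] in row 9, 4 fits only at r9c1, so r9c1=4.
Step 24. [r7c2∈{1,9}] in box 7, 9 fits only at r7c2, so r7c2=9.
Step 25. [r6c8∈{1}] only 1 remains possible at r6c8 ⇒ r6c8=1.
Step 26. [r1c8∈{4}] nothing but 4 survives at r1c8, so r1c8=4.
Step 27. [r8c6∈{6}] r8c6's peers cover all but 6. So r8c6=6.
Step 28. [r8c9∈{3,4}] r8c9 is the only open cell in row 8 admitting 4 ⇒ r8c9=4.
Step 29. [r2c2∈{1,4}] 4 has one home in row 2: r2c2, so r2c2=4.
Step 30. [r2c7∈{1}] only 1 remains possible at r2c7 ⇒ r2c7=1.
Step 31. [r8c1∈{3}] nothing but 3 survives at r8c1. So r8c1=3.
Step 32. [r3c8∈{5}] r3c8 is down to just 5 ⇒ r3c8=5.
Step 33. [r1c1∈{7}] r1c1's peers cover all but 7. So r1c1=7.
Step 34. [r6c5∈{5}] r6c5 is down to just 5. So r6c5=5.
Step 35. [r7c4∈{8}] nothing but 8 survives at r7c4. So r7c4=8.
Step 36. [r8c5∈{2}] r8c5 has the single candidate 2. So r8c5=2.
Step 37. [r2c6∈{3}] nothing but 3 survives at r2c6, so r2c6=3.
Step 38. [r5c8∈{3}] r5c8 is down to just 3 ⇒ r5c8=3.
Step 39. [r2c5∈{6}] only 6 remains possible at r2c5 ⇒ r2c5=6.
Step 40. [r1c2∈{1}] nothing but 1 survives at r1c2, so r1c2=1.
Step 41. [r7c9∈{3}] r7c9's peers cover all but 3 ⇒ r7c9=3.
Step 42. [r9c4∈{9}] only 9 remains possible at r9c4 ⇒ r9c4=9.
Step 43. [r2c9∈{9}] r2c9's peers cover all but 9, so r2c9=9.
Step 44. [r5c1∈{9}] r5c1 has the single candidate 9. So r5c1=9.
Step 45. [r4c8∈{8}] r4c8 is down to just 8 ⇒ r4c8=8.
Step 46. [r5c2∈{5}] r5c2 is down to just 5 ⇒ r5c2=5.
Step 47. [r3c1∈{2}] r3c1 is down to just 2 ⇒ r3c1=2.
Step 48. [r7c3∈{1}] r7c3 is down to just 1 ⇒ r7c3=1.
Step 49. [r6c7∈{6}] r6c7 has the single candidate 6 ⇒ r6c7=6.
Step 50. [r5c7∈{4}] r5c7 has the single candidate 4. So r5c7=4.
Step 51. [r4c3∈{2}] r4c3 has the single candidate 2. So r4c3=2.
Step 52. [r9c6∈{7}] only 7 remains possible at r9c6, so r9c6=7.

Answer: 7 1 9 5 8 2 3 4 6 / 5 4 8 7 6 3 1 2 9 / 2 6 3 4 9 1 7 5 8 / 1 3 2 6 7 4 9 8 5 / 9 5 6 2 1 8 4 3 7 / 8 7 4 3 5 9 6 1 2 / 6 9 1 8 4 5 2 7 3 / 3 8 7 1 2 6 5 9 4 / 4 2 5 9 3 7 8 6 1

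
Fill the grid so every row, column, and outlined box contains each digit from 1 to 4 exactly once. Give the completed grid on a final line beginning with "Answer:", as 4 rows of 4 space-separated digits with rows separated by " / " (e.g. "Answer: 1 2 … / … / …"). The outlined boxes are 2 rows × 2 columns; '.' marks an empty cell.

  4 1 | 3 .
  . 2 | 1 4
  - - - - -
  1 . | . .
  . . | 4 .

Step 1. [r4c2∈{3}] nothing but 3 survives at r4c2. So r4c2=3.
Step 2. [r1c4∈{2}] only 2 remains possible at r1c4, so r1c4=2.
Step 3. [r3c3∈{2}] nothing but 2 survives at r3c3. So r3c3=2.
Step 4. [r4c4∈{1}] r4c4 has the single candidate 1. So r4c4=1.
Step 5. [r4c1∈{2}] r4c1 is down to just 2 ⇒ r4c1=2.
Step 6. [r3c4∈{3}] r3c4's peers cover all but 3. So r3c4=3.
Step 7. [r2c1∈{3}] nothing but 3 survives at r2c1. So r2c1=3.
Step 8. [r3c2∈{4}] nothing but 4 survives at r3c2. So r3c2=4.

Answer: 4 1 3 2 / 3 2 1 4 / 1 4 2 3 / 2 3 4 1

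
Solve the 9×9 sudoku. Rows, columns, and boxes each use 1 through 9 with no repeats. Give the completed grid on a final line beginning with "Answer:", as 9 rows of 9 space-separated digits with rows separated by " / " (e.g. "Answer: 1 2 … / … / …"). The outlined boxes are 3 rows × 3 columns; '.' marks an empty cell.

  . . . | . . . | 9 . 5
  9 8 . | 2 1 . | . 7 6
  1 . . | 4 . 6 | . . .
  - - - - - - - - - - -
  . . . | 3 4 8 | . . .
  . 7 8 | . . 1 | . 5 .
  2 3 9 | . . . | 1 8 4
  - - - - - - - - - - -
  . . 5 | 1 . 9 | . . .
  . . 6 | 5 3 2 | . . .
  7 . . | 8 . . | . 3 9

Step 1. [r3c8∈{2}] r3c8 is down to just 2 ⇒ r3c8=2.
Step 2. [r7c5∈{6,7}] 7 has one home in box 8: r7c5 ⇒ r7c5=7.
Step 3. [r8c9∈{1,7,8}] r8c9 is the only open cell in col 9 admitting 1. So r8c9=1.
Step 4. [r8c8∈{4}] only 4 remains possible at r8c8. So r8c8=4.
Step 5. [r5c5∈{2,6,9}] 2 has one home in col 5: r5c5, so r5c5=2.
Step 6. [r7c1∈{3,4,8}] row 7 places 3 nowhere but r7c1. So r7c1=3.
Step 7. [r7c2∈{2,4}] in row 7, 4 fits only at r7c2. So r7c2=4.
Step 8. [r1c4∈{7}] r1c4's peers cover all but 7. So r1c4=7.
Step 9. [r7c8∈{6}] only 6 remains possible at r7c8, so r7c8=6.
Step 10. [r2c6∈{3,5}] 5 has one home in row 2: r2c6. So r2c6=5.
Step 11. [r6c4∈{6}] nothing but 6 survives at r6c4, so r6c4=6.
Step 12. [r5c1∈{4,6}] in row 5, 4 fits only at r5c1 ⇒ r5c1=4.
Step 13. [r1c3∈{2,3,4}] 4 has one home in row 1: r1c3 ⇒ r1c3=4.
Step 14. [r9c3∈{1,2}] in col 3, 2 fits only at r9c3, so r9c3=2.
Step 15. [r4c1∈{5,6}] r4c1 is the only open cell in col 1 admitting 5. So r4c1=5.
Step 16. [r4c2∈{1,6}] in box 4, 6 fits only at r4c2. So r4c2=6.
Step 17. [r8c7∈{7,8}] 7 has one home in row 8: r8c7 ⇒ r8c7=7.
Step 18. [r2c3∈{3}] only 3 remains possible at r2c3 ⇒ r2c3=3.
Step 19. [r5c9∈{3}] r5c9's peers cover all but 3 ⇒ r5c9=3.
Step 20. [r3c9∈{8}] r3c9's peers cover all but 8. So r3c9=8.
Step 21. [r7c9∈{2}] nothing but 2 survives at r7c9, so r7c9=2.
Step 22. [r4c3∈{1}] only 1 remains possible at r4c3. So r4c3=1.
Step 23. [r8c1∈{8}] nothing but 8 survives at r8c1 ⇒ r8c1=8.
Step 24. [r2c7∈{4}] nothing but 4 survives at r2c7 ⇒ r2c7=4.
Step 25. [r9c2∈{1}] only 1 remains possible at r9c2. So r9c2=1.
Step 26. [r4c7∈{2}] r4c7's peers cover all but 2, so r4c7=2.
Step 27. [r7c7∈{8}] r7c7's peers cover all but 8. So r7c7=8.
Step 28. [r5c7∈{6}] r5c7's peers cover all but 6 ⇒ r5c7=6.
Step 29. [r1c8∈{1}] r1c8 is down to just 1 ⇒ r1c8=1.
Step 30. [r1c5∈{8}] r1c5 has the single candidate 8. So r1c5=8.
Step 31. [r1c1∈{6}] nothing but 6 survives at r1c1. So r1c1=6.
Step 32. [r4c9∈{7}] r4c9 is down to just 7 ⇒ r4c9=7.
Step 33. [r3c3∈{7}] nothing but 7 survives at r3c3, so r3c3=7.
Step 34. [r9c5∈{6}] r9c5's peers cover all but 6 ⇒ r9c5=6.
Step 35. [r5c4∈{9}] nothing but 9 survives at r5c4 ⇒ r5c4=9.
Step 36. [r9c7∈{5}] r9c7's peers cover all but 5, so r9c7=5.
Step 37. [r6c6∈{7}] only 7 remains possible at r6c6. So r6c6=7.
Step 38. [r4c8∈{9}] only 9 remains possible at r4c8. So r4c8=9.
Step 39. [r3c2∈{5}] only 5 remains possible at r3c2. So r3c2=5.
Step 40. [r9c6∈{4}] r9c6 is down to just 4, so r9c6=4.
Step 41. [r1c2∈{2}] r1c2 has the single candidate 2. So r1c2=2.
Step 42. [r3c5∈{9}] r3c5 is down to just 9, so r3c5=9.
Step 43. [r1c6∈{3}] r1c6 is down to just 3 ⇒ r1c6=3.
Step 44. [r3c7∈{3}] r3c7 is down to just 3 ⇒ r3c7=3.
Step 45. [r8c2∈{9}] only 9 remains possible at r8c2. So r8c2=9.
Step 46. [r6c5∈{5}] nothing but 5 survives at r6c5, so r6c5=5.

Answer: 6 2 4 7 8 3 9 1 5 / 9 8 3 2 1 5 4 7 6 / 1 5 7 4 9 6 3 2 8 / 5 6 1 3 4 8 2 9 7 / 4 7 8 9 2 1 6 5 3 / 2 3 9 6 5 7 1 8 4 / 3 4 5 1 7 9 8 6 2 / 8 9 6 5 3 2 7 4 1 / 7 1 2 8 6 4 5 3 9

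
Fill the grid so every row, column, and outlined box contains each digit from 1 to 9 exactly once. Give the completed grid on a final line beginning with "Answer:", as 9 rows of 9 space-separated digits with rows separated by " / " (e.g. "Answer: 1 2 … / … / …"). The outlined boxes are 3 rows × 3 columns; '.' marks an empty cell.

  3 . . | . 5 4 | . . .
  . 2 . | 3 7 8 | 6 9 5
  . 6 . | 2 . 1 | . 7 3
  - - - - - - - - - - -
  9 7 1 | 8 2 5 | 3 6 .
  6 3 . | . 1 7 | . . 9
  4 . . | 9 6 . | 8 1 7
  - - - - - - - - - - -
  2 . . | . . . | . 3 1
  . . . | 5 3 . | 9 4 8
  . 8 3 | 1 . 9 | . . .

Step 1. [r7c2∈{4,5,9}] col 2 places 4 nowhere but r7c2. So r7c2=4.
Step 2. [r7c3∈{5,6,7,9}] across row 7, 9 lands solely at r7c3. So r7c3=9.
Step 3. [r7c7∈{5,7}] r7c7 is the only open cell in row 7 admitting 5. So r7c7=5.
Step 4. [r9c8∈{2}] r9c8 has the single candidate 2 ⇒ r9c8=2.
Step 5. [r5c3∈{2,5,8}] 8 has one home in row 5: r5c3 ⇒ r5c3=8.
Step 6. [r3c7∈{4}] r3c7 is down to just 4. So r3c7=4.
Step 7. [r1c7∈{1,2}] col 7 places 1 nowhere but r1c7, so r1c7=1.
Step 8. [r3c3∈{5}] r3c3 is down to just 5 ⇒ r3c3=5.
Step 9. [r8c3∈{6,7}] across col 3, 6 lands solely at r8c3 ⇒ r8c3=6.
Step 10. [r8c1∈{1,7}] in row 8, 7 fits only at r8c1 ⇒ r8c1=7.
Step 11. [r7c4∈{6,7}] r7c4 is the only open cell in row 7 admitting 7. So r7c4=7.
Step 12. [r2c1∈{1}] nothing but 1 survives at r2c1. So r2c1=1.
Step 13. [r5c4∈{4}] r5c4 has the single candidate 4 ⇒ r5c4=4.
Step 14. [r5c7∈{2}] only 2 remains possible at r5c7. So r5c7=2.
Step 15. [r1c8∈{8}] r1c8 has the single candidate 8. So r1c8=8.
Step 16. [r2c3∈{4}] nothing but 4 survives at r2c3. So r2c3=4.
Step 17. [r6c3∈{2}] r6c3's peers cover all but 2. So r6c3=2.
Step 18. [r9c5∈{4}] nothing but 4 survives at r9c5. So r9c5=4.
Step 19. [r6c6∈{3}] only 3 remains possible at r6c6. So r6c6=3.
Step 20. [r1c3∈{7}] r1c3's peers cover all but 7 ⇒ r1c3=7.
Step 21. [r6c2∈{5}] r6c2 is down to just 5 ⇒ r6c2=5.
Step 22. [r8c6∈{2}] r8c6 has the single candidate 2 ⇒ r8c6=2.
Step 23. [r7c5∈{8}] r7c5 has the single candidate 8 ⇒ r7c5=8.
Step 24. [r1c2∈{9}] r1c2 is down to just 9. So r1c2=9.
Step 25. [r3c5∈{9}] r3c5's peers cover all but 9 ⇒ r3c5=9.
Step 26. [r7c6∈{6}] only 6 remains possible at r7c6 ⇒ r7c6=6.
Step 27. [r9c9∈{6}] r9c9's peers cover all but 6, so r9c9=6.
Step 28. [r9c1∈{5}] only 5 remains possible at r9c1 ⇒ r9c1=5.
Step 29. [r1c4∈{6}] r1c4's peers cover all but 6. So r1c4=6.
Step 30. [r4c9∈{4}] r4c9 has the single candidate 4. So r4c9=4.
Step 31. [r8c2∈{1}] only 1 remains possible at r8c2. So r8c2=1.
Step 32. [r1c9∈{2}] nothing but 2 survives at r1c9, so r1c9=2.
Step 33. [r5c8∈{5}] r5c8 is down to just 5 ⇒ r5c8=5.
Step 34. [r3c1∈{8}] r3c1 is down to just 8 ⇒ r3c1=8.
Step 35. [r9c7∈{7}] r9c7 has the single candidate 7, so r9c7=7.

Answer: 3 9 7 6 5 4 1 8 2 / 1 2 4 3 7 8 6 9 5 / 8 6 5 2 9 1 4 7 3 / 9 7 1 8 2 5 3 6 4 / 6 3 8 4 1 7 2 5 9 / 4 5 2 9 6 3 8 1 7 / 2 4 9 7 8 6 5 3 1 / 7 1 6 5 3 2 9 4 8 / 5 8 3 1 4 9 7 2 6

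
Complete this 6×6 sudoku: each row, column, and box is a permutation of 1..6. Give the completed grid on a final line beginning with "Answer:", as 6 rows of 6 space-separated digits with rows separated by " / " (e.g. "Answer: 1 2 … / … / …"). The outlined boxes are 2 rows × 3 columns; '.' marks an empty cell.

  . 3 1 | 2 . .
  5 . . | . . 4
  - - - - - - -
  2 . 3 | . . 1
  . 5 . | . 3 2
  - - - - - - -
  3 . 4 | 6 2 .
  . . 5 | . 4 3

Step 1. [r3c5∈{5,6}] 6 has one home in box 4: r3c5, so r3c5=6.
Step 2. [r6c2∈{1,2,6}] across row 6, 2 lands solely at r6c2. So r6c2=2.
Step 3. [r4c1∈{1,4,6}] across row 4, 1 lands solely at r4c1. So r4c1=1.
Step 4. [r2c2∈{6}] nothing but 6 survives at r2c2. So r2c2=6.
Step 5. [r1c6∈{5,6}] r1c6 is the only open cell in row 1 admitting 6 ⇒ r1c6=6.
Step 6. [r2c5∈{1}] only 1 remains possible at r2c5, so r2c5=1.
Step 7. [r4c4∈{4}] nothing but 4 survives at r4c4, so r4c4=4.
Step 8. [r2c3∈{2}] r2c3's peers cover all but 2. So r2c3=2.
Step 9. [r6c1∈{6}] only 6 remains possible at r6c1. So r6c1=6.
Step 10. [r1c5∈{5}] r1c5 is down to just 5 ⇒ r1c5=5.
Step 11. [r2c4∈{3}] r2c4 is down to just 3 ⇒ r2c4=3.
Step 12. [r5c6∈{5}] r5c6's peers cover all but 5, so r5c6=5.
Step 13. [r6c4∈{1}] r6c4 is down to just 1, so r6c4=1.
Step 14. [r1c1∈{4}] r1c1 is down to just 4. So r1c1=4.
Step 15. [r3c2∈{4}] r3c2 is down to just 4. So r3c2=4.
Step 16. [r5c2∈{1}] nothing but 1 survives at r5c2, so r5c2=1.
Step 17. [r4c3∈{6}] r4c3's peers cover all but 6, so r4c3=6.
Step 18. [r3c4∈{5}] r3c4 is down to just 5, so r3c4=5.

Answer: 4 3 1 2 5 6 / 5 6 2 3 1 4 / 2 4 3 5 6 1 / 1 5 6 4 3 2 / 3 1 4 6 2 5 / 6 2 5 1 4 3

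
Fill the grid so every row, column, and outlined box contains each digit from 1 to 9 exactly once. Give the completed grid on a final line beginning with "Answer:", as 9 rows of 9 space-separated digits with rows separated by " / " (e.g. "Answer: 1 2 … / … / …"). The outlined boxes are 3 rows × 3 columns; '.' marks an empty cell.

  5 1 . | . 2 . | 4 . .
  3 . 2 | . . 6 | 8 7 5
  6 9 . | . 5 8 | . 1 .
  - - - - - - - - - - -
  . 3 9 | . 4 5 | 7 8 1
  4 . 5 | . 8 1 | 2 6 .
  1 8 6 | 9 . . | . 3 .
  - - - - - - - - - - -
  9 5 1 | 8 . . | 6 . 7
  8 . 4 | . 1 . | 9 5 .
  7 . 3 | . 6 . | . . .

Step 1. [r8c9∈{2,3}] across box 9, 3 lands solely at r8c9 ⇒ r8c9=3.
Step 2. [r6c6∈{2,7}] 2 has one home in row 6: r6c6 ⇒ r6c6=2.
Step 3. [r3c4∈{3,4,7}] row 3 places 4 nowhere but r3c4, so r3c4=4.
Step 4. [r9c2∈{2}] r9c2's peers cover all but 2. So r9c2=2.
Step 5. [r9c8∈{4}] only 4 remains possible at r9c8 ⇒ r9c8=4.
Step 6. [r5c4∈{3,7}] across row 5, 3 lands solely at r5c4. So r5c4=3.
Step 7. [r1c6∈{3,7,9}] r1c6 is the only open cell in row 1 admitting 3. So r1c6=3.
Step 8. [r1c4∈{7}] only 7 remains possible at r1c4 ⇒ r1c4=7.
Step 9. [r1c8∈{9}] nothing but 9 survives at r1c8. So r1c8=9.
Step 10. [r7c5∈{3}] r7c5's peers cover all but 3, so r7c5=3.
Step 11. [r7c8∈{2}] r7c8's peers cover all but 2 ⇒ r7c8=2.
Step 12. [r6c7∈{5}] r6c7's peers cover all but 5 ⇒ r6c7=5.
Step 13. [r6c5∈{7}] r6c5 is down to just 7. So r6c5=7.
Step 14. [r9c7∈{1}] only 1 remains possible at r9c7 ⇒ r9c7=1.
Step 15. [r3c9∈{2}] r3c9 is down to just 2. So r3c9=2.
Step 16. [r7c6∈{4}] r7c6 has the single candidate 4, so r7c6=4.
Step 17. [r9c4∈{5}] r9c4 is down to just 5. So r9c4=5.
Step 18. [r4c4∈{6}] nothing but 6 survives at r4c4 ⇒ r4c4=6.
Step 19. [r1c3∈{8}] r1c3 has the single candidate 8, so r1c3=8.
Step 20. [r2c5∈{9}] only 9 remains possible at r2c5, so r2c5=9.
Step 21. [r3c7∈{3}] r3c7's peers cover all but 3. So r3c7=3.
Step 22. [r2c2∈{4}] r2c2's peers cover all but 4, so r2c2=4.
Step 23. [r5c9∈{9}] r5c9's peers cover all but 9 ⇒ r5c9=9.
Step 24. [r1c9∈{6}] only 6 remains possible at r1c9, so r1c9=6.
Step 25. [r9c6∈{9}] r9c6's peers cover all but 9, so r9c6=9.
Step 26. [r9c9∈{8}] r9c9 has the single candidate 8, so r9c9=8.
Step 27. [r6c9∈{4}] r6c9 has the single candidate 4, so r6c9=4.
Step 28. [r4c1∈{2}] only 2 remains possible at r4c1 ⇒ r4c1=2.
Step 29. [r8c2∈{6}] r8c2 is down to just 6, so r8c2=6.
Step 30. [r3c3∈{7}] nothing but 7 survives at r3c3, so r3c3=7.
Step 31. [r8c4∈{2}] r8c4 is down to just 2. So r8c4=2.
Step 32. [r2c4∈{1}] only 1 remains possible at r2c4, so r2c4=1.
Step 33. [r5c2∈{7}] only 7 remains possible at r5c2. So r5c2=7.
Step 34. [r8c6∈{7}] only 7 remains possible at r8c6. So r8c6=7.

Answer: 5 1 8 7 2 3 4 9 6 / 3 4 2 1 9 6 8 7 5 / 6 9 7 4 5 8 3 1 2 / 2 3 9 6 4 5 7 8 1 / 4 7 5 3 8 1 2 6 9 / 1 8 6 9 7 2 5 3 4 / 9 5 1 8 3 4 6 2 7 / 8 6 4 2 1 7 9 5 3 / 7 2 3 5 6 9 1 4 8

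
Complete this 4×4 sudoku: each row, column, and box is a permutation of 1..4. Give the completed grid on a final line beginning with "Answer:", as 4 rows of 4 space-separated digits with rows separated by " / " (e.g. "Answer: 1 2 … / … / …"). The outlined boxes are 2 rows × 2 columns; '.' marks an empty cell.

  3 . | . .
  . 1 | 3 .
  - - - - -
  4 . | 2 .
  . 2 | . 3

Step 1. [r2c4∈{2,4}] row 2 places 4 nowhere but r2c4, so r2c4=4.
Step 2. [r3c4∈{1}] r3c4 is down to just 1 ⇒ r3c4=1.
Step 3. [r3c2∈{3}] only 3 remains possible at r3c2, so r3c2=3.
Step 4. [r4c3∈{4}] nothing but 4 survives at r4c3, so r4c3=4.
Step 5. [r4c1∈{1}] r4c1 is down to just 1 ⇒ r4c1=1.
Step 6. [r1c3∈{1}] r1c3 has the single candidate 1 ⇒ r1c3=1.
Step 7. [r1c2∈{4}] r1c2 is down to just 4 ⇒ r1c2=4.
Step 8. [r2c1∈{2}] r2c1's peers cover all but 2. So r2c1=2.
Step 9. [r1c4∈{2}] nothing but 2 survives at r1c4. So r1c4=2.

Answer: 3 4 1 2 / 2 1 3 4 / 4 3 2 1 / 1 2 4 3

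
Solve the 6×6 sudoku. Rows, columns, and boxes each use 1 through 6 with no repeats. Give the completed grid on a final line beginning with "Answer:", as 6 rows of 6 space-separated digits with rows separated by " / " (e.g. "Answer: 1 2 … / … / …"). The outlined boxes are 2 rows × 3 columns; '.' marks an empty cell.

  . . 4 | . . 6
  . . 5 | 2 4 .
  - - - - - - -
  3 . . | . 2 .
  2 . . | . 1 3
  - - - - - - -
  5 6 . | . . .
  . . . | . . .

Step 1. [r5c5∈{3}] r5c5's peers cover all but 3, so r5c5=3.
Step 2. [r1c1∈{1}] r1c1 has the single candidate 1, so r1c1=1.
Step 3. [r6c3∈{1,2,3}] across col 3, 3 lands solely at r6c3, so r6c3=3.
Step 4. [r6c1∈{4}] r6c1's peers cover all but 4, so r6c1=4.
Step 5. [r5c3∈{1,2}] col 3 places 2 nowhere but r5c3 ⇒ r5c3=2.
Step 6. [r6c2∈{1}] only 1 remains possible at r6c2. So r6c2=1.
Step 7. [r1c4∈{3,5}] in col 4, 3 fits only at r1c4. So r1c4=3.
Step 8. [r5c4∈{1,4}] 1 has one home in col 4: r5c4, so r5c4=1.
Step 9. [r6c5∈{5,6}] 6 has one home in col 5: r6c5, so r6c5=6.
Step 10. [r6c4∈{5}] r6c4 has the single candidate 5, so r6c4=5.
Step 11. [r4c3∈{6}] nothing but 6 survives at r4c3, so r4c3=6.
Step 12. [r4c4∈{4}] r4c4 has the single candidate 4, so r4c4=4.
Step 13. [r3c6∈{5}] only 5 remains possible at r3c6. So r3c6=5.
Step 14. [r3c3∈{1}] only 1 remains possible at r3c3 ⇒ r3c3=1.
Step 15. [r1c2∈{2}] r1c2's peers cover all but 2, so r1c2=2.
Step 16. [r3c4∈{6}] r3c4's peers cover all but 6. So r3c4=6.
Step 17. [r6c6∈{2}] r6c6 is down to just 2. So r6c6=2.
Step 18. [r5c6∈{4}] nothing but 4 survives at r5c6 ⇒ r5c6=4.
Step 19. [r1c5∈{5}] nothing but 5 survives at r1c5, so r1c5=5.
Step 20. [r2c6∈{1}] r2c6 is down to just 1, so r2c6=1.
Step 21. [r2c2∈{3}] nothing but 3 survives at r2c2 ⇒ r2c2=3.
Step 22. [r2c1∈{6}] r2c1 is down to just 6 ⇒ r2c1=6.
Step 23. [r3c2∈{4}] r3c2 is down to just 4, so r3c2=4.
Step 24. [r4c2∈{5}] r4c2's peers cover all but 5 ⇒ r4c2=5.

Answer: 1 2 4 3 5 6 / 6 3 5 2 4 1 / 3 4 1 6 2 5 / 2 5 6 4 1 3 / 5 6 2 1 3 4 / 4 1 3 5 6 2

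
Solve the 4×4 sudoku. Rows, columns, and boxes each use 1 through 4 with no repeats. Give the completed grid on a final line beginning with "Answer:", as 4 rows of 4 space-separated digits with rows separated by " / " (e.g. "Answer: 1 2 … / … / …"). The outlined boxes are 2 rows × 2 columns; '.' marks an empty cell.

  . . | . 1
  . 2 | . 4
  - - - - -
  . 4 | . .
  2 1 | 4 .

Step 1. [r3c1∈{3}] r3c1's peers cover all but 3, so r3c1=3.
Step 2. [r1c3∈{2,3}] 2 has one home in row 1: r1c3 ⇒ r1c3=2.
Step 3. [r3c3∈{1}] r3c3 has the single candidate 1. So r3c3=1.
Step 4. [r3c4∈{2}] only 2 remains possible at r3c4. So r3c4=2.
Step 5. [r4c4∈{3}] r4c4 has the single candidate 3. So r4c4=3.
Step 6. [r1c1∈{4}] r1c1 is down to just 4, so r1c1=4.
Step 7. [r2c1∈{1}] r2c1's peers cover all but 1 ⇒ r2c1=1.
Step 8. [r1c2∈{3}] r1c2 has the single candidate 3 ⇒ r1c2=3.
Step 9. [r2c3∈{3}] nothing but 3 survives at r2c3, so r2c3=3.

Answer: 4 3 2 1 / 1 2 3 4 / 3 4 1 2 / 2 1 4 3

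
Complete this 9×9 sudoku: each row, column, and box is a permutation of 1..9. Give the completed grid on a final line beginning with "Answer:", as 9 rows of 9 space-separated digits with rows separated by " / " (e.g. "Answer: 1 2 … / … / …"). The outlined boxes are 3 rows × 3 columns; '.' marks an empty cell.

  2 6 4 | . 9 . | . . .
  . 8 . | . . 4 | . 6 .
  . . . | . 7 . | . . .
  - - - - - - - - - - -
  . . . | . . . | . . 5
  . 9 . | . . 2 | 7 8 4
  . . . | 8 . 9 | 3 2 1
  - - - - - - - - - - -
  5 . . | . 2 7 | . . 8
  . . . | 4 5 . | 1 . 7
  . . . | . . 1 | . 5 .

Step 1. [r9c9∈{2,3,6,9}] in col 9, 6 fits only at r9c9. So r9c9=6.
Step 2. [r5c4∈{1,3,5,6}] 5 has one home in box 5: r5c4 ⇒ r5c4=5.
Step 3. [r4c4∈{1,3,6,7}] r4c4 is the only open cell in col 4 admitting 7. So r4c4=7.
Step 4. [r9c7∈{2,4,9}] across box 9, 2 lands solely at r9c7. So r9c7=2.
Step 5. [r1c9∈{3}] r1c9's peers cover all but 3, so r1c9=3.
Step 6. [r4c7∈{6,9}] 6 has one home in col 7: r4c7, so r4c7=6.
Step 7. [r4c6∈{3}] r4c6's peers cover all but 3, so r4c6=3.
Step 8. [r9c5∈{3,8}] r9c5 is the only open cell in col 5 admitting 8. So r9c5=8.
Step 9. [r2c5∈{1,3}] across col 5, 3 lands solely at r2c5, so r2c5=3.
Step 10. [r8c6∈{6}] nothing but 6 survives at r8c6 ⇒ r8c6=6.
Step 11. [r7c3∈{1,3,6,9}] 6 has one home in row 7: r7c3 ⇒ r7c3=6.
Step 12. [r7c2∈{1,3,4}] r7c2 is the only open cell in row 7 admitting 1, so r7c2=1.
Step 13. [r4c8∈{9}] r4c8 is down to just 9. So r4c8=9.
Step 14. [r7c7∈{4,9}] in box 9, 9 fits only at r7c7. So r7c7=9.
Step 15. [r8c8∈{3}] r8c8 has the single candidate 3, so r8c8=3.
Step 16. [r3c7∈{4,5,8}] r3c7 is the only open cell in col 7 admitting 4, so r3c7=4.
Step 17. [r3c8∈{1}] r3c8's peers cover all but 1 ⇒ r3c8=1.
Step 18. [r9c4∈{3,9}] across col 4, 9 lands solely at r9c4. So r9c4=9.
Step 19. [r8c2∈{2}] nothing but 2 survives at r8c2. So r8c2=2.
Step 20. [r4c2∈{4}] only 4 remains possible at r4c2 ⇒ r4c2=4.
Step 21. [r4c5∈{1}] r4c5's peers cover all but 1. So r4c5=1.
Step 22. [r2c7∈{5}] r2c7 has the single candidate 5, so r2c7=5.
Step 23. [r1c6∈{5,8}] r1c6 is the only open cell in row 1 admitting 5 ⇒ r1c6=5.
Step 24. [r9c1∈{3,4,7}] across row 9, 4 lands solely at r9c1 ⇒ r9c1=4.
Step 25. [r5c5∈{6}] nothing but 6 survives at r5c5, so r5c5=6.
Step 26. [r4c1∈{8}] r4c1 is down to just 8, so r4c1=8.
Step 27. [r8c1∈{9}] r8c1 has the single candidate 9. So r8c1=9.
Step 28. [r3c1∈{3}] r3c1 has the single candidate 3, so r3c1=3.
Step 29. [r3c2∈{5}] only 5 remains possible at r3c2. So r3c2=5.
Step 30. [r6c2∈{7}] nothing but 7 survives at r6c2, so r6c2=7.
Step 31. [r2c1∈{1,7}] r2c1 is the only open cell in col 1 admitting 7 ⇒ r2c1=7.
Step 32. [r2c3∈{1,9}] box 1 places 1 nowhere but r2c3. So r2c3=1.
Step 33. [r2c9∈{2,9}] in row 2, 9 fits only at r2c9. So r2c9=9.
Step 34. [r9c2∈{3}] nothing but 3 survives at r9c2, so r9c2=3.
Step 35. [r2c4∈{2}] r2c4 is down to just 2. So r2c4=2.
Step 36. [r3c9∈{2}] r3c9 is down to just 2, so r3c9=2.
Step 37. [r6c3∈{5}] r6c3's peers cover all but 5 ⇒ r6c3=5.
Step 38. [r9c3∈{7}] r9c3's peers cover all but 7 ⇒ r9c3=7.
Step 39. [r3c4∈{6}] only 6 remains possible at r3c4, so r3c4=6.
Step 40. [r5c1∈{1}] r5c1 is down to just 1, so r5c1=1.
Step 41. [r1c4∈{1}] r1c4 is down to just 1, so r1c4=1.
Step 42. [r8c3∈{8}] r8c3 has the single candidate 8, so r8c3=8.
Step 43. [r7c4∈{3}] nothing but 3 survives at r7c4, so r7c4=3.
Step 44. [r3c6∈{8}] r3c6's peers cover all but 8. So r3c6=8.
Step 45. [r6c5∈{4}] only 4 remains possible at r6c5, so r6c5=4.
Step 46. [r1c7∈{8}] r1c7 is down to just 8 ⇒ r1c7=8.
Step 47. [r4c3∈{2}] nothing but 2 survives at r4c3, so r4c3=2.
Step 48. [r1c8∈{7}] r1c8's peers cover all but 7, so r1c8=7.
Step 49. [r6c1∈{6}] r6c1 has the single candidate 6. So r6c1=6.
Step 50. [r7c8∈{4}] only 4 remains possible at r7c8, so r7c8=4.
Step 51. [r5c3∈{3}] nothing but 3 survives at r5c3. So r5c3=3.
Step 52. [r3c3∈{9}] nothing but 9 survives at r3c3 ⇒ r3c3=9.

Answer: 2 6 4 1 9 5 8 7 3 / 7 8 1 2 3 4 5 6 9 / 3 5 9 6 7 8 4 1 2 / 8 4 2 7 1 3 6 9 5 / 1 9 3 5 6 2 7 8 4 / 6 7 5 8 4 9 3 2 1 / 5 1 6 3 2 7 9 4 8 / 9 2 8 4 5 6 1 3 7 / 4 3 7 9 8 1 2 5 6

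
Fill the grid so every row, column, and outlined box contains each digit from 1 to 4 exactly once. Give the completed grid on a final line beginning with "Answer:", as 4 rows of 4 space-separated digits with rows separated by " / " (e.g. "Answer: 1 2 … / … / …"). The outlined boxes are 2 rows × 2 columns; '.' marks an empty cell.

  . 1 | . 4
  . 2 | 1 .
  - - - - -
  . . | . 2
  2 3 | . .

Step 1. [r1c1∈{3}] r1c1's peers cover all but 3. So r1c1=3.
Step 2. [r3c2∈{4}] r3c2's peers cover all but 4, so r3c2=4.
Step 3. [r4c3∈{4}] only 4 remains possible at r4c3 ⇒ r4c3=4.
Step 4. [r2c1∈{4}] only 4 remains possible at r2c1 ⇒ r2c1=4.
Step 5. [r1c3∈{2}] r1c3's peers cover all but 2. So r1c3=2.
Step 6. [r3c1∈{1}] r3c1's peers cover all but 1. So r3c1=1.
Step 7. [r3c3∈{3}] r3c3's peers cover all but 3, so r3c3=3.
Step 8. [r4c4∈{1}] r4c4's peers cover all but 1. So r4c4=1.
Step 9. [r2c4∈{3}] only 3 remains possible at r2c4, so r2c4=3.

Answer: 3 1 2 4 / 4 2 1 3 / 1 4 3 2 / 2 3 4 1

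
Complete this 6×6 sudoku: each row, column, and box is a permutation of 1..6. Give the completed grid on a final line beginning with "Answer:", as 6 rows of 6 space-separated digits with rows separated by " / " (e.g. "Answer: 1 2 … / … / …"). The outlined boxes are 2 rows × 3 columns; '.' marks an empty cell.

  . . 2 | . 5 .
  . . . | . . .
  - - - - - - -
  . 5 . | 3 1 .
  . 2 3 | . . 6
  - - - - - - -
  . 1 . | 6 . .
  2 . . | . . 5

Step 1. [r2c3∈{1,4,5,6}] r2c3 is the only open cell in col 3 admitting 1, so r2c3=1.
Step 2. [r4c5∈{4}] nothing but 4 survives at r4c5, so r4c5=4.
Step 3. [r2c1∈{3,4,5,6}] in row 2, 5 fits only at r2c1 ⇒ r2c1=5.
Step 4. [r6c5∈{3}] r6c5 has the single candidate 3 ⇒ r6c5=3.
Step 5. [r2c4∈{2,4}] 2 has one home in col 4: r2c4, so r2c4=2.
Step 6. [r1c6∈{1,3,4}] across col 6, 1 lands solely at r1c6, so r1c6=1.
Step 7. [r1c4∈{4}] r1c4's peers cover all but 4, so r1c4=4.
Step 8. [r5c6∈{2,4}] col 6 places 4 nowhere but r5c6, so r5c6=4.
Step 9. [r2c2∈{3,4,6}] row 2 places 4 nowhere but r2c2 ⇒ r2c2=4.
Step 10. [r6c2∈{6}] r6c2's peers cover all but 6 ⇒ r6c2=6.
Step 11. [r1c1∈{3,6}] row 1 places 6 nowhere but r1c1, so r1c1=6.
Step 12. [r6c3∈{4}] r6c3 has the single candidate 4 ⇒ r6c3=4.
Step 13. [r5c3∈{5}] r5c3 is down to just 5 ⇒ r5c3=5.
Step 14. [r4c4∈{5}] only 5 remains possible at r4c4. So r4c4=5.
Step 15. [r3c1∈{4}] r3c1 has the single candidate 4, so r3c1=4.
Step 16. [r2c5∈{6}] r2c5 is down to just 6, so r2c5=6.
Step 17. [r3c3∈{6}] nothing but 6 survives at r3c3. So r3c3=6.
Step 18. [r5c5∈{2}] r5c5 is down to just 2. So r5c5=2.
Step 19. [r6c4∈{1}] r6c4's peers cover all but 1. So r6c4=1.
Step 20. [r4c1∈{1}] only 1 remains possible at r4c1 ⇒ r4c1=1.
Step 21. [r5c1∈{3}] nothing but 3 survives at r5c1. So r5c1=3.
Step 22. [r1c2∈{3}] nothing but 3 survives at r1c2. So r1c2=3.
Step 23. [r3c6∈{2}] nothing but 2 survives at r3c6. So r3c6=2.
Step 24. [r2c6∈{3}] only 3 remains possible at r2c6 ⇒ r2c6=3.

Answer: 6 3 2 4 5 1 / 5 4 1 2 6 3 / 4 5 6 3 1 2 / 1 2 3 5 4 6 / 3 1 5 6 2 4 / 2 6 4 1 3 5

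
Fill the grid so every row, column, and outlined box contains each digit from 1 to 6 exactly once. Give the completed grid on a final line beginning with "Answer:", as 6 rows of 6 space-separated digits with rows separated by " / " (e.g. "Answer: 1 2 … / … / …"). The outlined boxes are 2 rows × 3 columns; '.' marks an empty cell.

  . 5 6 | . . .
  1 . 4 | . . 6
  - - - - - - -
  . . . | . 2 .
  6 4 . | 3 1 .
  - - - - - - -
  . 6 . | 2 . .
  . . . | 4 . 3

Step 1. [r5c5∈{5}] r5c5 has the single candidate 5 ⇒ r5c5=5.
Step 2. [r4c6∈{5}] only 5 remains possible at r4c6 ⇒ r4c6=5.
Step 3. [r2c2∈{2,3}] across row 2, 2 lands solely at r2c2. So r2c2=2.
Step 4. [r1c1∈{3}] r1c1 is down to just 3, so r1c1=3.
Step 5. [r6c2∈{1}] nothing but 1 survives at r6c2, so r6c2=1.
Step 6. [r6c1∈{2,5}] 2 has one home in col 1: r6c1. So r6c1=2.
Step 7. [r3c3∈{1,3,5}] across row 3, 1 lands solely at r3c3, so r3c3=1.
Step 8. [r1c6∈{1,2,4}] across row 1, 2 lands solely at r1c6. So r1c6=2.
Step 9. [r3c1∈{5}] r3c1 is down to just 5, so r3c1=5.
Step 10. [r5c1∈{4}] nothing but 4 survives at r5c1 ⇒ r5c1=4.
Step 11. [r4c3∈{2}] nothing but 2 survives at r4c3. So r4c3=2.
Step 12. [r3c6∈{4}] r3c6's peers cover all but 4. So r3c6=4.
Step 13. [r1c4∈{1}] nothing but 1 survives at r1c4, so r1c4=1.
Step 14. [r6c5∈{6}] r6c5 is down to just 6 ⇒ r6c5=6.
Step 15. [r5c6∈{1}] r5c6 is down to just 1, so r5c6=1.
Step 16. [r5c3∈{3}] r5c3's peers cover all but 3 ⇒ r5c3=3.
Step 17. [r6c3∈{5}] only 5 remains possible at r6c3, so r6c3=5.
Step 18. [r2c5∈{3}] only 3 remains possible at r2c5 ⇒ r2c5=3.
Step 19. [r3c2∈{3}] only 3 remains possible at r3c2, so r3c2=3.
Step 20. [r2c4∈{5}] r2c4 is down to just 5, so r2c4=5.
Step 21. [r1c5∈{4}] r1c5 has the single candidate 4. So r1c5=4.
Step 22. [r3c4∈{6}] only 6 remains possible at r3c4 ⇒ r3c4=6.

Answer: 3 5 6 1 4 2 / 1 2 4 5 3 6 / 5 3 1 6 2 4 / 6 4 2 3 1 5 / 4 6 3 2 5 1 / 2 1 5 4 6 3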